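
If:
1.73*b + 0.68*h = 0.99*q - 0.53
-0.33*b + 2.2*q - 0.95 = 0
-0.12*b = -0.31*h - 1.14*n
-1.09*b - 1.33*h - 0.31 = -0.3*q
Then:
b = -0.01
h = -0.13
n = 0.03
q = 0.43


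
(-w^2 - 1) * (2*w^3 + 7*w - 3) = -2*w^5 - 9*w^3 + 3*w^2 - 7*w + 3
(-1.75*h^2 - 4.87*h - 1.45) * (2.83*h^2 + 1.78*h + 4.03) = -4.9525*h^4 - 16.8971*h^3 - 19.8246*h^2 - 22.2071*h - 5.8435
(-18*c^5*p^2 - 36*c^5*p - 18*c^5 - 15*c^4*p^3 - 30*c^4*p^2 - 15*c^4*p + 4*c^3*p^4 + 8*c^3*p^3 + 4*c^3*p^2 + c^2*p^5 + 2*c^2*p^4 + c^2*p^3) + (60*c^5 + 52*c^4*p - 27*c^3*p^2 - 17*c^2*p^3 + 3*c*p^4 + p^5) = -18*c^5*p^2 - 36*c^5*p + 42*c^5 - 15*c^4*p^3 - 30*c^4*p^2 + 37*c^4*p + 4*c^3*p^4 + 8*c^3*p^3 - 23*c^3*p^2 + c^2*p^5 + 2*c^2*p^4 - 16*c^2*p^3 + 3*c*p^4 + p^5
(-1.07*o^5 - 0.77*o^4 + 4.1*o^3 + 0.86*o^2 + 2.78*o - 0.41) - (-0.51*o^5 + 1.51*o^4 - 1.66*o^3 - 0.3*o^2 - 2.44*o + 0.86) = -0.56*o^5 - 2.28*o^4 + 5.76*o^3 + 1.16*o^2 + 5.22*o - 1.27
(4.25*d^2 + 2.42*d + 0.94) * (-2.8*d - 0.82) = -11.9*d^3 - 10.261*d^2 - 4.6164*d - 0.7708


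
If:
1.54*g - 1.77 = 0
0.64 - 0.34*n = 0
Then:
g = 1.15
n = 1.88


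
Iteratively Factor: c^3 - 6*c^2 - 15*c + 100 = (c - 5)*(c^2 - c - 20) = (c - 5)^2*(c + 4)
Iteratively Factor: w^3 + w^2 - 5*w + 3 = (w + 3)*(w^2 - 2*w + 1) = (w - 1)*(w + 3)*(w - 1)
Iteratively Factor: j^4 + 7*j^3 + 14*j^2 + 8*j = (j + 1)*(j^3 + 6*j^2 + 8*j) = (j + 1)*(j + 4)*(j^2 + 2*j) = j*(j + 1)*(j + 4)*(j + 2)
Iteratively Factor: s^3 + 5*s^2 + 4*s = (s)*(s^2 + 5*s + 4) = s*(s + 4)*(s + 1)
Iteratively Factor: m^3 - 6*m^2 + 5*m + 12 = (m + 1)*(m^2 - 7*m + 12) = (m - 3)*(m + 1)*(m - 4)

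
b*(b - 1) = b^2 - b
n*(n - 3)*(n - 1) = n^3 - 4*n^2 + 3*n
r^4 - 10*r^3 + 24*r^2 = r^2*(r - 6)*(r - 4)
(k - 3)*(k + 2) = k^2 - k - 6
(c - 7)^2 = c^2 - 14*c + 49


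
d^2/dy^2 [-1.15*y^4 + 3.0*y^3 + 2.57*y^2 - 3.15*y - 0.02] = -13.8*y^2 + 18.0*y + 5.14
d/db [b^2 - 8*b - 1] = 2*b - 8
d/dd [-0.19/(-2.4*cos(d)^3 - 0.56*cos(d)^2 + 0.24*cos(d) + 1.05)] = (1.368*cos(d)^2 + 0.2128*cos(d) - 0.0456)*sin(d)/(2.4*cos(d)^3 + 0.56*cos(d)^2 - 0.24*cos(d) - 1.05)^2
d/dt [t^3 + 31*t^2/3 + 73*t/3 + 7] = 3*t^2 + 62*t/3 + 73/3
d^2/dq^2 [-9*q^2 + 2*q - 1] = -18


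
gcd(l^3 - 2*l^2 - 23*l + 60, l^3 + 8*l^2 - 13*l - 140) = l^2 + l - 20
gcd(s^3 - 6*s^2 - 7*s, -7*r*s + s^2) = s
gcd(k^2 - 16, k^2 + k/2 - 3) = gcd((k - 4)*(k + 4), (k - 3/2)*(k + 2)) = 1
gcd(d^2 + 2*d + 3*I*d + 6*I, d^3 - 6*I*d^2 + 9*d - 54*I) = d + 3*I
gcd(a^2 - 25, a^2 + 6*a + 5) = a + 5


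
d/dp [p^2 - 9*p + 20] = 2*p - 9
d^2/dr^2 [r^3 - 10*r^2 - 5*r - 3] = 6*r - 20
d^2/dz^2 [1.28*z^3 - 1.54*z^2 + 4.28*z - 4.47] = 7.68*z - 3.08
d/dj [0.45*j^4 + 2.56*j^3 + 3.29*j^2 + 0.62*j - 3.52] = 1.8*j^3 + 7.68*j^2 + 6.58*j + 0.62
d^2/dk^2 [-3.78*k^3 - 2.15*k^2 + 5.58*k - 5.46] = -22.68*k - 4.3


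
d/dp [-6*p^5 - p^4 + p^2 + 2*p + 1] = -30*p^4 - 4*p^3 + 2*p + 2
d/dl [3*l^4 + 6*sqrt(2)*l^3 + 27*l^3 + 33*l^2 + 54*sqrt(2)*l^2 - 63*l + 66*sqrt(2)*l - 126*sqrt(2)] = 12*l^3 + 18*sqrt(2)*l^2 + 81*l^2 + 66*l + 108*sqrt(2)*l - 63 + 66*sqrt(2)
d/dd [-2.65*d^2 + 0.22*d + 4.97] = 0.22 - 5.3*d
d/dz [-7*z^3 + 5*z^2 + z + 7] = -21*z^2 + 10*z + 1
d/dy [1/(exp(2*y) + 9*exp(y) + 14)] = (-2*exp(y) - 9)*exp(y)/(exp(2*y) + 9*exp(y) + 14)^2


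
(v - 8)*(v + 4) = v^2 - 4*v - 32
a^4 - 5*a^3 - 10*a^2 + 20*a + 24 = (a - 6)*(a - 2)*(a + 1)*(a + 2)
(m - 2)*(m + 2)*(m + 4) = m^3 + 4*m^2 - 4*m - 16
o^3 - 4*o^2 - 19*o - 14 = (o - 7)*(o + 1)*(o + 2)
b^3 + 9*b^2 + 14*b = b*(b + 2)*(b + 7)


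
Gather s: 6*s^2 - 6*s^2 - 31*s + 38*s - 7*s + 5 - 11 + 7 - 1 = 0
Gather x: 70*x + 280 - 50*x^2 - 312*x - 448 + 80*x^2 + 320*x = 30*x^2 + 78*x - 168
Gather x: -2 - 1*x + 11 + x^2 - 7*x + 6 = x^2 - 8*x + 15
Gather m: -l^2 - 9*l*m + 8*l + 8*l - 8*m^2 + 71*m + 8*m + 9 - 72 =-l^2 + 16*l - 8*m^2 + m*(79 - 9*l) - 63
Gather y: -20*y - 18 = -20*y - 18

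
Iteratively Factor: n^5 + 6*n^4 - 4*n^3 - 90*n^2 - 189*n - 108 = (n - 4)*(n^4 + 10*n^3 + 36*n^2 + 54*n + 27) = (n - 4)*(n + 3)*(n^3 + 7*n^2 + 15*n + 9) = (n - 4)*(n + 1)*(n + 3)*(n^2 + 6*n + 9) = (n - 4)*(n + 1)*(n + 3)^2*(n + 3)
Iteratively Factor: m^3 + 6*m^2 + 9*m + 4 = (m + 4)*(m^2 + 2*m + 1) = (m + 1)*(m + 4)*(m + 1)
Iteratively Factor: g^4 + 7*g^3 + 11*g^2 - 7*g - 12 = (g - 1)*(g^3 + 8*g^2 + 19*g + 12) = (g - 1)*(g + 3)*(g^2 + 5*g + 4) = (g - 1)*(g + 1)*(g + 3)*(g + 4)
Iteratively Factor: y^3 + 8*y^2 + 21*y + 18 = (y + 3)*(y^2 + 5*y + 6) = (y + 3)^2*(y + 2)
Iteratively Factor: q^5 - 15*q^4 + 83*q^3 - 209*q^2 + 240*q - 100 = (q - 5)*(q^4 - 10*q^3 + 33*q^2 - 44*q + 20) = (q - 5)^2*(q^3 - 5*q^2 + 8*q - 4) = (q - 5)^2*(q - 1)*(q^2 - 4*q + 4) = (q - 5)^2*(q - 2)*(q - 1)*(q - 2)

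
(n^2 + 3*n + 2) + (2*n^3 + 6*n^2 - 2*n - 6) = 2*n^3 + 7*n^2 + n - 4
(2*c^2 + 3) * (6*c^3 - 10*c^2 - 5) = 12*c^5 - 20*c^4 + 18*c^3 - 40*c^2 - 15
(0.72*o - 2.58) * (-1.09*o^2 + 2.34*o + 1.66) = -0.7848*o^3 + 4.497*o^2 - 4.842*o - 4.2828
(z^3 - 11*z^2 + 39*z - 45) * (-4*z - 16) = -4*z^4 + 28*z^3 + 20*z^2 - 444*z + 720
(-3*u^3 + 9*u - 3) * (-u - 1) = 3*u^4 + 3*u^3 - 9*u^2 - 6*u + 3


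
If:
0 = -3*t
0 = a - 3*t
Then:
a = 0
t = 0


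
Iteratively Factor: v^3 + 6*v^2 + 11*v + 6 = (v + 1)*(v^2 + 5*v + 6) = (v + 1)*(v + 2)*(v + 3)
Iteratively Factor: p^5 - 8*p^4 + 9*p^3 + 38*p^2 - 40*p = (p - 5)*(p^4 - 3*p^3 - 6*p^2 + 8*p) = (p - 5)*(p - 1)*(p^3 - 2*p^2 - 8*p) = (p - 5)*(p - 1)*(p + 2)*(p^2 - 4*p) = (p - 5)*(p - 4)*(p - 1)*(p + 2)*(p)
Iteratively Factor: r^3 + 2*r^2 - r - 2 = (r + 2)*(r^2 - 1) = (r + 1)*(r + 2)*(r - 1)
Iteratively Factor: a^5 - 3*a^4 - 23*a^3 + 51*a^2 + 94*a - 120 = (a - 1)*(a^4 - 2*a^3 - 25*a^2 + 26*a + 120) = (a - 3)*(a - 1)*(a^3 + a^2 - 22*a - 40) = (a - 3)*(a - 1)*(a + 4)*(a^2 - 3*a - 10) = (a - 3)*(a - 1)*(a + 2)*(a + 4)*(a - 5)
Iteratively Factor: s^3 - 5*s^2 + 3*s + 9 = (s + 1)*(s^2 - 6*s + 9) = (s - 3)*(s + 1)*(s - 3)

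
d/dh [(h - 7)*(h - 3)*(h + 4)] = 3*h^2 - 12*h - 19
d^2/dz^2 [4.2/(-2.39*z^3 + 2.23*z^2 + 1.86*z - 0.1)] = ((60.228*z - 18.732)*(2.39*z^3 - 2.23*z^2 - 1.86*z + 0.1) - 4.2*(-14.34*z^2 + 8.92*z + 3.72)*(-7.17*z^2 + 4.46*z + 1.86))/(2.39*z^3 - 2.23*z^2 - 1.86*z + 0.1)^3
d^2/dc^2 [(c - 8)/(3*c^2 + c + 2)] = 2*((23 - 9*c)*(3*c^2 + c + 2) + (c - 8)*(6*c + 1)^2)/(3*c^2 + c + 2)^3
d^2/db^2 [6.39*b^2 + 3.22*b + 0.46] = 12.7800000000000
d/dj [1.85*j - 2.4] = 1.85000000000000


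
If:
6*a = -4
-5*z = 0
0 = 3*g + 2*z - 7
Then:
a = -2/3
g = 7/3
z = 0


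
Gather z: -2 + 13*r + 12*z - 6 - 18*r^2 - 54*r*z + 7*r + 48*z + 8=-18*r^2 + 20*r + z*(60 - 54*r)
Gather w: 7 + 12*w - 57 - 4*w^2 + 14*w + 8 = -4*w^2 + 26*w - 42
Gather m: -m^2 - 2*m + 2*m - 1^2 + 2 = 1 - m^2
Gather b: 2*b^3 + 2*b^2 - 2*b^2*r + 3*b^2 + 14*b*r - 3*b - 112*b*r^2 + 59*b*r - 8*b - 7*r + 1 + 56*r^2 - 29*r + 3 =2*b^3 + b^2*(5 - 2*r) + b*(-112*r^2 + 73*r - 11) + 56*r^2 - 36*r + 4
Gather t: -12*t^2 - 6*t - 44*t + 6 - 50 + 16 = -12*t^2 - 50*t - 28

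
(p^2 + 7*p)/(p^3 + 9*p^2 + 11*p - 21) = p/(p^2 + 2*p - 3)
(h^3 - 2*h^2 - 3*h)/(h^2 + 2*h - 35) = h*(h^2 - 2*h - 3)/(h^2 + 2*h - 35)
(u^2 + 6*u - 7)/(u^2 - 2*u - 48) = (-u^2 - 6*u + 7)/(-u^2 + 2*u + 48)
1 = 1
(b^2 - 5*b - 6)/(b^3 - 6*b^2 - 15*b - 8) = (b - 6)/(b^2 - 7*b - 8)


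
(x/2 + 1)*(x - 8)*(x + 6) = x^3/2 - 26*x - 48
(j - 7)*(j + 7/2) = j^2 - 7*j/2 - 49/2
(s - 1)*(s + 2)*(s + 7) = s^3 + 8*s^2 + 5*s - 14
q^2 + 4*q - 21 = (q - 3)*(q + 7)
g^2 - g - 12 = (g - 4)*(g + 3)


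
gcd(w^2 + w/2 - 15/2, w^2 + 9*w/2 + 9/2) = w + 3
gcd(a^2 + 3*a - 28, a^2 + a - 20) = a - 4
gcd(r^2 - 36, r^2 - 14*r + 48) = r - 6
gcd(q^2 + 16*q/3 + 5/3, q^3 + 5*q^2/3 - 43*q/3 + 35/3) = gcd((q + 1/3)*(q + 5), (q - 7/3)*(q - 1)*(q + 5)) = q + 5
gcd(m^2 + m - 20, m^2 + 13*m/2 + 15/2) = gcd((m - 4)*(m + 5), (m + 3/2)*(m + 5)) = m + 5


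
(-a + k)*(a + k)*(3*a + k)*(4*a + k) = -12*a^4 - 7*a^3*k + 11*a^2*k^2 + 7*a*k^3 + k^4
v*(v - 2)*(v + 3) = v^3 + v^2 - 6*v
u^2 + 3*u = u*(u + 3)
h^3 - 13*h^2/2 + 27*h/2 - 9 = (h - 3)*(h - 2)*(h - 3/2)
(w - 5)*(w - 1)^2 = w^3 - 7*w^2 + 11*w - 5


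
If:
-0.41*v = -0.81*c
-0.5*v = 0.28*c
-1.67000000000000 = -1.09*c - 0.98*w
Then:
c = 0.00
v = 0.00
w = 1.70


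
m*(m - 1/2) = m^2 - m/2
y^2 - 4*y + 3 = (y - 3)*(y - 1)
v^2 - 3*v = v*(v - 3)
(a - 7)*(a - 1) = a^2 - 8*a + 7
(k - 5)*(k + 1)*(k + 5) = k^3 + k^2 - 25*k - 25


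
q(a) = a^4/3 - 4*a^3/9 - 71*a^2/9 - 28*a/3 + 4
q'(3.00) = -32.67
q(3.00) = -80.00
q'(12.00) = 1913.33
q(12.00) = 4900.00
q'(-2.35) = 3.08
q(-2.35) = -1.70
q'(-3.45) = -25.52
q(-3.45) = 7.78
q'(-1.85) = 6.85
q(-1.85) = 0.99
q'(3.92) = -11.36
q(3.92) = -101.87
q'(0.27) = -13.66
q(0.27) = 0.90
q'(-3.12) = -13.58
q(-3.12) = 1.41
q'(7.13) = 293.68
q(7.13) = 236.77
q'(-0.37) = -3.75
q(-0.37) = 6.40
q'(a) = 4*a^3/3 - 4*a^2/3 - 142*a/9 - 28/3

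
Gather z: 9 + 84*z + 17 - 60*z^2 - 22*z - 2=-60*z^2 + 62*z + 24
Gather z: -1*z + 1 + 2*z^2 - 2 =2*z^2 - z - 1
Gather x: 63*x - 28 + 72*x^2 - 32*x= 72*x^2 + 31*x - 28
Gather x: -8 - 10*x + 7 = -10*x - 1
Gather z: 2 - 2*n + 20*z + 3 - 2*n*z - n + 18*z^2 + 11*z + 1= -3*n + 18*z^2 + z*(31 - 2*n) + 6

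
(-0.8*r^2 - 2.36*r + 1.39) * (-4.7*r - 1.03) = 3.76*r^3 + 11.916*r^2 - 4.1022*r - 1.4317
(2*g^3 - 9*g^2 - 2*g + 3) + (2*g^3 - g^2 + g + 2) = 4*g^3 - 10*g^2 - g + 5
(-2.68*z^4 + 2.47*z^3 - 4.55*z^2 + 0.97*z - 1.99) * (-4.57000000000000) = 12.2476*z^4 - 11.2879*z^3 + 20.7935*z^2 - 4.4329*z + 9.0943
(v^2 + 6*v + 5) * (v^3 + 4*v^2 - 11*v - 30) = v^5 + 10*v^4 + 18*v^3 - 76*v^2 - 235*v - 150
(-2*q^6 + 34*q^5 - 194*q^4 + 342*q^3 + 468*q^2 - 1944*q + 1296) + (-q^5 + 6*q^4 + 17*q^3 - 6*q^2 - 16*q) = -2*q^6 + 33*q^5 - 188*q^4 + 359*q^3 + 462*q^2 - 1960*q + 1296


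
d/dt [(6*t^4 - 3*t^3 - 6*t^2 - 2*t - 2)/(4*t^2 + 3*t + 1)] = (48*t^5 + 42*t^4 + 6*t^3 - 19*t^2 + 4*t + 4)/(16*t^4 + 24*t^3 + 17*t^2 + 6*t + 1)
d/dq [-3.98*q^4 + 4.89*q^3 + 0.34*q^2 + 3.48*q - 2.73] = -15.92*q^3 + 14.67*q^2 + 0.68*q + 3.48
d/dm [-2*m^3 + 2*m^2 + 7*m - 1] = -6*m^2 + 4*m + 7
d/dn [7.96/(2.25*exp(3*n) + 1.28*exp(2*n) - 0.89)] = (-53.73*exp(n) - 20.3776)*exp(2*n)/(2.25*exp(3*n) + 1.28*exp(2*n) - 0.89)^2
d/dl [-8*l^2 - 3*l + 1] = -16*l - 3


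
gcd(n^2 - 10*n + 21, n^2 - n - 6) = n - 3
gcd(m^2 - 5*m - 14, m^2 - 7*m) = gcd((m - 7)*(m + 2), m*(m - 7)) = m - 7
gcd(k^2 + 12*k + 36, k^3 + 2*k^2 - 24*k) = k + 6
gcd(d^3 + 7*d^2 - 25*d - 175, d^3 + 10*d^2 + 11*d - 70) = d^2 + 12*d + 35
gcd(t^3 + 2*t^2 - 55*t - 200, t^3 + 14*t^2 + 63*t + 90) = t + 5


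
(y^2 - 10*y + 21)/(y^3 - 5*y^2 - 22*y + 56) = (y - 3)/(y^2 + 2*y - 8)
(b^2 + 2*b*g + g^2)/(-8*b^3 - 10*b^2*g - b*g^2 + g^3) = (-b - g)/(8*b^2 + 2*b*g - g^2)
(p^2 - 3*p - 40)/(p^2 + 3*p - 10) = (p - 8)/(p - 2)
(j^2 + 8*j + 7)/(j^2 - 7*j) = (j^2 + 8*j + 7)/(j*(j - 7))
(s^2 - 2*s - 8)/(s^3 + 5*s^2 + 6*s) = (s - 4)/(s*(s + 3))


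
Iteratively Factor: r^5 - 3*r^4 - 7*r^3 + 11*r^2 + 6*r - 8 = (r - 4)*(r^4 + r^3 - 3*r^2 - r + 2) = (r - 4)*(r - 1)*(r^3 + 2*r^2 - r - 2) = (r - 4)*(r - 1)^2*(r^2 + 3*r + 2) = (r - 4)*(r - 1)^2*(r + 2)*(r + 1)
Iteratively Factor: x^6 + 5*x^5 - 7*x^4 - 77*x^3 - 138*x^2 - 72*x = (x)*(x^5 + 5*x^4 - 7*x^3 - 77*x^2 - 138*x - 72) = x*(x + 1)*(x^4 + 4*x^3 - 11*x^2 - 66*x - 72) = x*(x + 1)*(x + 2)*(x^3 + 2*x^2 - 15*x - 36) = x*(x + 1)*(x + 2)*(x + 3)*(x^2 - x - 12) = x*(x - 4)*(x + 1)*(x + 2)*(x + 3)*(x + 3)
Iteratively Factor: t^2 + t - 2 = (t + 2)*(t - 1)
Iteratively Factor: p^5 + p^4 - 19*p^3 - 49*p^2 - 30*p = (p + 1)*(p^4 - 19*p^2 - 30*p) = (p + 1)*(p + 2)*(p^3 - 2*p^2 - 15*p) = (p - 5)*(p + 1)*(p + 2)*(p^2 + 3*p) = p*(p - 5)*(p + 1)*(p + 2)*(p + 3)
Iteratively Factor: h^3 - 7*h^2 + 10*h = (h)*(h^2 - 7*h + 10) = h*(h - 5)*(h - 2)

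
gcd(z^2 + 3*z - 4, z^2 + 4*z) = z + 4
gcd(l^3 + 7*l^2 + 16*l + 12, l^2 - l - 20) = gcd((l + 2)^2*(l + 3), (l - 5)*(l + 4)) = 1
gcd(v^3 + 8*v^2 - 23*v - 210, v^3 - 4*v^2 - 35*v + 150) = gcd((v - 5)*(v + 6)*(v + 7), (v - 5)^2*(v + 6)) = v^2 + v - 30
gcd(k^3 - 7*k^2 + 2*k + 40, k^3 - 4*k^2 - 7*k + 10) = k^2 - 3*k - 10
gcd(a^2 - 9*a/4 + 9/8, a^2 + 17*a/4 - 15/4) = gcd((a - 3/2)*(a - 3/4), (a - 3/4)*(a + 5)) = a - 3/4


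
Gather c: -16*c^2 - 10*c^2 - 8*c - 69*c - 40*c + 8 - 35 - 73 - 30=-26*c^2 - 117*c - 130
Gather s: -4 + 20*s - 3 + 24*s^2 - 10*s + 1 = 24*s^2 + 10*s - 6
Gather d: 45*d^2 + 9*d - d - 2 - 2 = 45*d^2 + 8*d - 4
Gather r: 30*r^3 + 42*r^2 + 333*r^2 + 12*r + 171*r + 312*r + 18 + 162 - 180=30*r^3 + 375*r^2 + 495*r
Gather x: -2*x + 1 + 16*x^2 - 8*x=16*x^2 - 10*x + 1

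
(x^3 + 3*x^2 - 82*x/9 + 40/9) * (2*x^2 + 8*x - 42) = 2*x^5 + 14*x^4 - 326*x^3/9 - 190*x^2 + 3764*x/9 - 560/3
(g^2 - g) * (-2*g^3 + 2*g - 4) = -2*g^5 + 2*g^4 + 2*g^3 - 6*g^2 + 4*g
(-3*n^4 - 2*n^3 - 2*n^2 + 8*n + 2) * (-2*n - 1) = 6*n^5 + 7*n^4 + 6*n^3 - 14*n^2 - 12*n - 2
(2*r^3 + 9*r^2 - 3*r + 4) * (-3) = -6*r^3 - 27*r^2 + 9*r - 12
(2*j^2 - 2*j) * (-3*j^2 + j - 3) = -6*j^4 + 8*j^3 - 8*j^2 + 6*j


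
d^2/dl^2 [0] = 0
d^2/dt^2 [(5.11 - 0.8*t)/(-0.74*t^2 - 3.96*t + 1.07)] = ((1.2268 - 3.552*t)*(0.74*t^2 + 3.96*t - 1.07) + (0.8*t - 5.11)*(1.48*t + 3.96)*(2.96*t + 7.92))/(0.74*t^2 + 3.96*t - 1.07)^3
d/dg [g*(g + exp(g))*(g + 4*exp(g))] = 5*g^2*exp(g) + 3*g^2 + 8*g*exp(2*g) + 10*g*exp(g) + 4*exp(2*g)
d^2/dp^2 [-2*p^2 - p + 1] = -4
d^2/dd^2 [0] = 0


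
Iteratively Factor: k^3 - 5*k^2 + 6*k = (k)*(k^2 - 5*k + 6) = k*(k - 2)*(k - 3)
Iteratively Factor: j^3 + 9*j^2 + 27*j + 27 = (j + 3)*(j^2 + 6*j + 9) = (j + 3)^2*(j + 3)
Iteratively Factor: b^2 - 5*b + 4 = (b - 4)*(b - 1)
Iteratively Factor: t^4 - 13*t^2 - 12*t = (t - 4)*(t^3 + 4*t^2 + 3*t) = t*(t - 4)*(t^2 + 4*t + 3) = t*(t - 4)*(t + 1)*(t + 3)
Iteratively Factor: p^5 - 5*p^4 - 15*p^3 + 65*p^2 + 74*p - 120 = (p + 2)*(p^4 - 7*p^3 - p^2 + 67*p - 60) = (p + 2)*(p + 3)*(p^3 - 10*p^2 + 29*p - 20) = (p - 4)*(p + 2)*(p + 3)*(p^2 - 6*p + 5) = (p - 4)*(p - 1)*(p + 2)*(p + 3)*(p - 5)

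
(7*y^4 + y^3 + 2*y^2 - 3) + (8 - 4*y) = 7*y^4 + y^3 + 2*y^2 - 4*y + 5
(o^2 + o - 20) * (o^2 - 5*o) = o^4 - 4*o^3 - 25*o^2 + 100*o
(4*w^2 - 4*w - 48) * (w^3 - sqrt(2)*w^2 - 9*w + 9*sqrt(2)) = 4*w^5 - 4*sqrt(2)*w^4 - 4*w^4 - 84*w^3 + 4*sqrt(2)*w^3 + 36*w^2 + 84*sqrt(2)*w^2 - 36*sqrt(2)*w + 432*w - 432*sqrt(2)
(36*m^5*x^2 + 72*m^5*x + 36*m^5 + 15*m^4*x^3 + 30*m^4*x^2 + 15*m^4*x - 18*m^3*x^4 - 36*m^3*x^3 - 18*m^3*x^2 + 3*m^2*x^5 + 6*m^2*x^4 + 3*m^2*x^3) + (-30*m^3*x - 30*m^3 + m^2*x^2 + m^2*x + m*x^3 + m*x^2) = 36*m^5*x^2 + 72*m^5*x + 36*m^5 + 15*m^4*x^3 + 30*m^4*x^2 + 15*m^4*x - 18*m^3*x^4 - 36*m^3*x^3 - 18*m^3*x^2 - 30*m^3*x - 30*m^3 + 3*m^2*x^5 + 6*m^2*x^4 + 3*m^2*x^3 + m^2*x^2 + m^2*x + m*x^3 + m*x^2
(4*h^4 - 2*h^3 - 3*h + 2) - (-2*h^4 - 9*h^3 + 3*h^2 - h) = 6*h^4 + 7*h^3 - 3*h^2 - 2*h + 2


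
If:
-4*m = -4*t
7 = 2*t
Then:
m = 7/2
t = 7/2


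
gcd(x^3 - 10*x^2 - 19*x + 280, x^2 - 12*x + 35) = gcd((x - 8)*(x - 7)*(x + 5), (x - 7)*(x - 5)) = x - 7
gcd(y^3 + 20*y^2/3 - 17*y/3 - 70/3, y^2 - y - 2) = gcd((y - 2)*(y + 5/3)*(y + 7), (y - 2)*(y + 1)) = y - 2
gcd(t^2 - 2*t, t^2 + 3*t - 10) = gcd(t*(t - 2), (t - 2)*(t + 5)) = t - 2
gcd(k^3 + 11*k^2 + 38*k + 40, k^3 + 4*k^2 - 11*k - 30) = k^2 + 7*k + 10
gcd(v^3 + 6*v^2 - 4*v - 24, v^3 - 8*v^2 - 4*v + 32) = v^2 - 4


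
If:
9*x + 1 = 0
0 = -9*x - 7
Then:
No Solution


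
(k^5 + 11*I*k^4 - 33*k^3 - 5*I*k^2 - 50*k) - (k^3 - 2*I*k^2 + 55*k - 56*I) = k^5 + 11*I*k^4 - 34*k^3 - 3*I*k^2 - 105*k + 56*I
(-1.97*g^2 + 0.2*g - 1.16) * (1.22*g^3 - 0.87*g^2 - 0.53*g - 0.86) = -2.4034*g^5 + 1.9579*g^4 - 0.5451*g^3 + 2.5974*g^2 + 0.4428*g + 0.9976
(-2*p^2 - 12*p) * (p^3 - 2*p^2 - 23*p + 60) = -2*p^5 - 8*p^4 + 70*p^3 + 156*p^2 - 720*p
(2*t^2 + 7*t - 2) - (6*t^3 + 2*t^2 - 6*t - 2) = -6*t^3 + 13*t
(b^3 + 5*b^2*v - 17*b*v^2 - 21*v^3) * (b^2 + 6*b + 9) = b^5 + 5*b^4*v + 6*b^4 - 17*b^3*v^2 + 30*b^3*v + 9*b^3 - 21*b^2*v^3 - 102*b^2*v^2 + 45*b^2*v - 126*b*v^3 - 153*b*v^2 - 189*v^3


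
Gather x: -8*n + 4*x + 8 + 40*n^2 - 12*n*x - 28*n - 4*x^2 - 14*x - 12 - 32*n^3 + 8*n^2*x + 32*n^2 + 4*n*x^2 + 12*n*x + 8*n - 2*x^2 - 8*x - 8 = -32*n^3 + 72*n^2 - 28*n + x^2*(4*n - 6) + x*(8*n^2 - 18) - 12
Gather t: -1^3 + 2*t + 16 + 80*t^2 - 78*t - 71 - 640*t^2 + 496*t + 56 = -560*t^2 + 420*t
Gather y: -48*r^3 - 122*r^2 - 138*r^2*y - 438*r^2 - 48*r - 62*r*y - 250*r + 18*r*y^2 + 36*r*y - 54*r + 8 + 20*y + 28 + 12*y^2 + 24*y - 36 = -48*r^3 - 560*r^2 - 352*r + y^2*(18*r + 12) + y*(-138*r^2 - 26*r + 44)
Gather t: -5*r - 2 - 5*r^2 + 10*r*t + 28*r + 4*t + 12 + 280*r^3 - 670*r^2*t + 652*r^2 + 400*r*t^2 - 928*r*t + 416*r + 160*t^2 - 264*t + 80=280*r^3 + 647*r^2 + 439*r + t^2*(400*r + 160) + t*(-670*r^2 - 918*r - 260) + 90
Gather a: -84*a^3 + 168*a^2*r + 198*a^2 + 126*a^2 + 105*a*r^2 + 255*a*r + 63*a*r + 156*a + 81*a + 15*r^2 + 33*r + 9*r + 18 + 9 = -84*a^3 + a^2*(168*r + 324) + a*(105*r^2 + 318*r + 237) + 15*r^2 + 42*r + 27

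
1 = 1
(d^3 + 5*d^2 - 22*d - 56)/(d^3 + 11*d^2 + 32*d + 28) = (d - 4)/(d + 2)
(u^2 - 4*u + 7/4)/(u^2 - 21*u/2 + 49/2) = (u - 1/2)/(u - 7)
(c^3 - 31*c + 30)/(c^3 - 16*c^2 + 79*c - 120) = (c^2 + 5*c - 6)/(c^2 - 11*c + 24)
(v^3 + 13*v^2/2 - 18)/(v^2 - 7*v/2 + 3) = (v^2 + 8*v + 12)/(v - 2)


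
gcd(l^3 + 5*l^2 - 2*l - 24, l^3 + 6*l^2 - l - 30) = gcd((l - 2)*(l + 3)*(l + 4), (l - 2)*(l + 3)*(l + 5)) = l^2 + l - 6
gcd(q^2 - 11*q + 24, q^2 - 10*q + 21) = q - 3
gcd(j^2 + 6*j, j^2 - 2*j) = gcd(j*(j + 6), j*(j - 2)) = j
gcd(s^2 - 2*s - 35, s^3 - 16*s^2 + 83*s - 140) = s - 7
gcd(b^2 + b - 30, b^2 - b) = 1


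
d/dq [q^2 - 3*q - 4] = 2*q - 3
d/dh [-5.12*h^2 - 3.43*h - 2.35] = -10.24*h - 3.43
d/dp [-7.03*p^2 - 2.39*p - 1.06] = -14.06*p - 2.39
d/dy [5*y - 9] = 5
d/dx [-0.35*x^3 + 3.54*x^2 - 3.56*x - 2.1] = -1.05*x^2 + 7.08*x - 3.56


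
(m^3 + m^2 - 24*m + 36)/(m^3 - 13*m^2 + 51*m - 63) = (m^2 + 4*m - 12)/(m^2 - 10*m + 21)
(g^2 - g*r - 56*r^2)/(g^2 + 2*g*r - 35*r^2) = (-g + 8*r)/(-g + 5*r)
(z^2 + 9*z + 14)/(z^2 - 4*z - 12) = (z + 7)/(z - 6)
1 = 1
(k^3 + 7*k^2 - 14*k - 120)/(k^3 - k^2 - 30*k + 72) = (k + 5)/(k - 3)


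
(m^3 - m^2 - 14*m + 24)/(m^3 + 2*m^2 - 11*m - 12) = (m - 2)/(m + 1)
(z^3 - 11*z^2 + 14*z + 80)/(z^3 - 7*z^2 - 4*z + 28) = (z^2 - 13*z + 40)/(z^2 - 9*z + 14)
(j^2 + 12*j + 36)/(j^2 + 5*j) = (j^2 + 12*j + 36)/(j*(j + 5))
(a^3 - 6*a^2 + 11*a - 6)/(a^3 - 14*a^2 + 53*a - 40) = (a^2 - 5*a + 6)/(a^2 - 13*a + 40)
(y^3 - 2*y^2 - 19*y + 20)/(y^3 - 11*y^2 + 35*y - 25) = (y + 4)/(y - 5)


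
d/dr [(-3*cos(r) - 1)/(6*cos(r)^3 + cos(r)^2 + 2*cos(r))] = -(29*cos(r) + 21*cos(2*r)/2 + 9*cos(3*r) + 25/2)*sin(r)/((-6*sin(r)^2 + cos(r) + 8)^2*cos(r)^2)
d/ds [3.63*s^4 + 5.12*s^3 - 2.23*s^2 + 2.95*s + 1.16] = 14.52*s^3 + 15.36*s^2 - 4.46*s + 2.95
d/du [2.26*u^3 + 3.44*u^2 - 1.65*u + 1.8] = 6.78*u^2 + 6.88*u - 1.65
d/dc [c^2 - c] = 2*c - 1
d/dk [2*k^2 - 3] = 4*k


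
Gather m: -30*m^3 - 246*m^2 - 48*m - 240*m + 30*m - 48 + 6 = -30*m^3 - 246*m^2 - 258*m - 42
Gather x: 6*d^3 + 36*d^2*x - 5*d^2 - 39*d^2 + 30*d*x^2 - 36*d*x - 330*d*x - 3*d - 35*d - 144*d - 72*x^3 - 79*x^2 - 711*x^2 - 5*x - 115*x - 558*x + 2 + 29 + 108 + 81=6*d^3 - 44*d^2 - 182*d - 72*x^3 + x^2*(30*d - 790) + x*(36*d^2 - 366*d - 678) + 220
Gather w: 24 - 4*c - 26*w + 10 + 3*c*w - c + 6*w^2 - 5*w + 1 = -5*c + 6*w^2 + w*(3*c - 31) + 35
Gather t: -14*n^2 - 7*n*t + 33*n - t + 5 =-14*n^2 + 33*n + t*(-7*n - 1) + 5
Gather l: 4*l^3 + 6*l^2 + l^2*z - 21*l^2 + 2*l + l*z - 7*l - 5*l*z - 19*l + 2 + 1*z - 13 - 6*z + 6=4*l^3 + l^2*(z - 15) + l*(-4*z - 24) - 5*z - 5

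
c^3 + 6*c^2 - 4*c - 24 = (c - 2)*(c + 2)*(c + 6)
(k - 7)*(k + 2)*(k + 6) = k^3 + k^2 - 44*k - 84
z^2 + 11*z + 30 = (z + 5)*(z + 6)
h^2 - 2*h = h*(h - 2)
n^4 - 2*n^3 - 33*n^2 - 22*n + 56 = (n - 7)*(n - 1)*(n + 2)*(n + 4)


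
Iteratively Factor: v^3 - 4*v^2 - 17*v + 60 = (v - 5)*(v^2 + v - 12) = (v - 5)*(v + 4)*(v - 3)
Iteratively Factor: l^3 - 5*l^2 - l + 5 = (l + 1)*(l^2 - 6*l + 5) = (l - 1)*(l + 1)*(l - 5)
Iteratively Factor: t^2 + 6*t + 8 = (t + 2)*(t + 4)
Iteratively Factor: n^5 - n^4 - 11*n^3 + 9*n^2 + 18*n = (n - 3)*(n^4 + 2*n^3 - 5*n^2 - 6*n) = (n - 3)*(n + 1)*(n^3 + n^2 - 6*n) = n*(n - 3)*(n + 1)*(n^2 + n - 6) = n*(n - 3)*(n - 2)*(n + 1)*(n + 3)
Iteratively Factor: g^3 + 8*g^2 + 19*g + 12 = (g + 1)*(g^2 + 7*g + 12) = (g + 1)*(g + 3)*(g + 4)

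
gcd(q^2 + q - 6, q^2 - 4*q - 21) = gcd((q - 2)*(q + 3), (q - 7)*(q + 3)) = q + 3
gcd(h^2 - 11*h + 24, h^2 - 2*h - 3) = h - 3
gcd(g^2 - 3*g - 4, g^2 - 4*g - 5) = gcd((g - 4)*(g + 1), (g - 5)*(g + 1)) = g + 1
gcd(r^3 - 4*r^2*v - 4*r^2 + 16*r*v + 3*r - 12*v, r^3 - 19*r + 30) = r - 3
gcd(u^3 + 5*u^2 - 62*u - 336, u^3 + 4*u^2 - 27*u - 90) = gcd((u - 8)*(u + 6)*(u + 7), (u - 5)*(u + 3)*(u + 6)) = u + 6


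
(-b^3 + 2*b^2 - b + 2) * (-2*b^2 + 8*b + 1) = 2*b^5 - 12*b^4 + 17*b^3 - 10*b^2 + 15*b + 2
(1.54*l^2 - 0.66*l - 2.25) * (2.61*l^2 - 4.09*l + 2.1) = 4.0194*l^4 - 8.0212*l^3 + 0.0609000000000011*l^2 + 7.8165*l - 4.725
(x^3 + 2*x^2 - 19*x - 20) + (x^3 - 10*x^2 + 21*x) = 2*x^3 - 8*x^2 + 2*x - 20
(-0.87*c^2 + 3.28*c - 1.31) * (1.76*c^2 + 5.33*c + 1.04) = -1.5312*c^4 + 1.1357*c^3 + 14.272*c^2 - 3.5711*c - 1.3624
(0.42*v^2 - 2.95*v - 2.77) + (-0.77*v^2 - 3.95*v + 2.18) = -0.35*v^2 - 6.9*v - 0.59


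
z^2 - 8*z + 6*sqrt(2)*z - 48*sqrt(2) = (z - 8)*(z + 6*sqrt(2))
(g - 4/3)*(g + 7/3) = g^2 + g - 28/9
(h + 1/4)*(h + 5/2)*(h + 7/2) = h^3 + 25*h^2/4 + 41*h/4 + 35/16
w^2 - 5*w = w*(w - 5)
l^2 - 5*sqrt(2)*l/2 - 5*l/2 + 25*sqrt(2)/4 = (l - 5/2)*(l - 5*sqrt(2)/2)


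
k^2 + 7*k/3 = k*(k + 7/3)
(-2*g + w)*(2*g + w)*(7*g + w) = -28*g^3 - 4*g^2*w + 7*g*w^2 + w^3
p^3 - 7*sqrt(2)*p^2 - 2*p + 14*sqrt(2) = (p - 7*sqrt(2))*(p - sqrt(2))*(p + sqrt(2))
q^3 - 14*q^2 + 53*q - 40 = (q - 8)*(q - 5)*(q - 1)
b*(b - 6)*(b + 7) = b^3 + b^2 - 42*b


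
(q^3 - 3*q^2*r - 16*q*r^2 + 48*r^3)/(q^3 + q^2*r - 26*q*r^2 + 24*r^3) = (q^2 + q*r - 12*r^2)/(q^2 + 5*q*r - 6*r^2)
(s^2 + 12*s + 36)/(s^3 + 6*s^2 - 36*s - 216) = 1/(s - 6)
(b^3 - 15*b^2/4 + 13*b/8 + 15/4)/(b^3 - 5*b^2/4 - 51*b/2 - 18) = (b^2 - 9*b/2 + 5)/(b^2 - 2*b - 24)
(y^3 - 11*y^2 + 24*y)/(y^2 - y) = (y^2 - 11*y + 24)/(y - 1)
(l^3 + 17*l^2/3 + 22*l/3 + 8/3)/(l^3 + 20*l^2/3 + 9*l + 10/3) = (l + 4)/(l + 5)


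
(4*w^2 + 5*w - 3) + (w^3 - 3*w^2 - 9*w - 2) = w^3 + w^2 - 4*w - 5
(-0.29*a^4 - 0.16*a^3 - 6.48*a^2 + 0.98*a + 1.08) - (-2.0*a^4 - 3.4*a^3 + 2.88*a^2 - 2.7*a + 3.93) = 1.71*a^4 + 3.24*a^3 - 9.36*a^2 + 3.68*a - 2.85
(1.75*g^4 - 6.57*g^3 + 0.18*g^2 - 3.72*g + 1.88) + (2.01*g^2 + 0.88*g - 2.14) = 1.75*g^4 - 6.57*g^3 + 2.19*g^2 - 2.84*g - 0.26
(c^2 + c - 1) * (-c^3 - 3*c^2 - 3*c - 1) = -c^5 - 4*c^4 - 5*c^3 - c^2 + 2*c + 1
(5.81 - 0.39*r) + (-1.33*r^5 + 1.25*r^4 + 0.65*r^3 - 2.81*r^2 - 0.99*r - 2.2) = -1.33*r^5 + 1.25*r^4 + 0.65*r^3 - 2.81*r^2 - 1.38*r + 3.61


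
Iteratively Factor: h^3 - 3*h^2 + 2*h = (h)*(h^2 - 3*h + 2) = h*(h - 2)*(h - 1)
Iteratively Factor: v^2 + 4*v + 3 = (v + 3)*(v + 1)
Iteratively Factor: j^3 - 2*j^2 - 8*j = (j + 2)*(j^2 - 4*j) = (j - 4)*(j + 2)*(j)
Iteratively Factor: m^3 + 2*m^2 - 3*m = (m - 1)*(m^2 + 3*m) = (m - 1)*(m + 3)*(m)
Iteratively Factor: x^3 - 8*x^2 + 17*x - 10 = (x - 1)*(x^2 - 7*x + 10) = (x - 2)*(x - 1)*(x - 5)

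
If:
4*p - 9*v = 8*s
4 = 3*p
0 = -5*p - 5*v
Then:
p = 4/3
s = 13/6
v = -4/3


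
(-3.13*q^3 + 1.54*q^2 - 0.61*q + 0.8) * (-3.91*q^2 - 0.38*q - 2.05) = 12.2383*q^5 - 4.832*q^4 + 8.2164*q^3 - 6.0532*q^2 + 0.9465*q - 1.64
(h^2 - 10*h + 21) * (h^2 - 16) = h^4 - 10*h^3 + 5*h^2 + 160*h - 336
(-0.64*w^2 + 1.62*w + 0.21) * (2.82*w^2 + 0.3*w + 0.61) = -1.8048*w^4 + 4.3764*w^3 + 0.6878*w^2 + 1.0512*w + 0.1281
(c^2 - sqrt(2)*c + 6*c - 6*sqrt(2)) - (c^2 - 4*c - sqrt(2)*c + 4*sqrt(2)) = 10*c - 10*sqrt(2)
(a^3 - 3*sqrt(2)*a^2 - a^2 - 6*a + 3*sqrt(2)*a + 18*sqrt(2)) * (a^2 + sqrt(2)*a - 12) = a^5 - 2*sqrt(2)*a^4 - a^4 - 24*a^3 + 2*sqrt(2)*a^3 + 18*a^2 + 48*sqrt(2)*a^2 - 36*sqrt(2)*a + 108*a - 216*sqrt(2)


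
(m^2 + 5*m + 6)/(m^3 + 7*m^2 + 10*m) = (m + 3)/(m*(m + 5))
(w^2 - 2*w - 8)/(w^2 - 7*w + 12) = (w + 2)/(w - 3)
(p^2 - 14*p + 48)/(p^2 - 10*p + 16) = (p - 6)/(p - 2)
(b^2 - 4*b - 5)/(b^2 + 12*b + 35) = (b^2 - 4*b - 5)/(b^2 + 12*b + 35)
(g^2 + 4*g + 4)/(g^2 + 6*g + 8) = (g + 2)/(g + 4)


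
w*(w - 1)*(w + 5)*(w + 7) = w^4 + 11*w^3 + 23*w^2 - 35*w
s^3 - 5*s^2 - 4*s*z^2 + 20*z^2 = (s - 5)*(s - 2*z)*(s + 2*z)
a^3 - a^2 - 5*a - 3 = (a - 3)*(a + 1)^2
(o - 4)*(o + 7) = o^2 + 3*o - 28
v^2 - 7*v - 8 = (v - 8)*(v + 1)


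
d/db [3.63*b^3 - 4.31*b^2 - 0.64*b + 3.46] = 10.89*b^2 - 8.62*b - 0.64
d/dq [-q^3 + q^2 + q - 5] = -3*q^2 + 2*q + 1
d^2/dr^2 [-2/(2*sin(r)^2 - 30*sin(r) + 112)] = (4*sin(r)^4 - 45*sin(r)^3 - 5*sin(r)^2 + 930*sin(r) - 338)/(sin(r)^2 - 15*sin(r) + 56)^3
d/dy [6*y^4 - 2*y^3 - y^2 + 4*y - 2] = 24*y^3 - 6*y^2 - 2*y + 4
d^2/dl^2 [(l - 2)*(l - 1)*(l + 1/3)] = 6*l - 16/3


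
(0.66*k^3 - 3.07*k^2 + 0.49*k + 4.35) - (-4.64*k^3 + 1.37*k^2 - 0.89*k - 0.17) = 5.3*k^3 - 4.44*k^2 + 1.38*k + 4.52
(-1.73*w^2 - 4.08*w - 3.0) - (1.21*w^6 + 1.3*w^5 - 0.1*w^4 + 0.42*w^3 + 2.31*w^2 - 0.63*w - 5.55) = -1.21*w^6 - 1.3*w^5 + 0.1*w^4 - 0.42*w^3 - 4.04*w^2 - 3.45*w + 2.55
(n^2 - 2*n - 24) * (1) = n^2 - 2*n - 24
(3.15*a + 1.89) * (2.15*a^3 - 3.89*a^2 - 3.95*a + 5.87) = 6.7725*a^4 - 8.19*a^3 - 19.7946*a^2 + 11.025*a + 11.0943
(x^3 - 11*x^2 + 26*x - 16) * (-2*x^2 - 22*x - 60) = -2*x^5 + 130*x^3 + 120*x^2 - 1208*x + 960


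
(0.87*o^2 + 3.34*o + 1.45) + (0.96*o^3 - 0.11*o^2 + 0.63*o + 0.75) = 0.96*o^3 + 0.76*o^2 + 3.97*o + 2.2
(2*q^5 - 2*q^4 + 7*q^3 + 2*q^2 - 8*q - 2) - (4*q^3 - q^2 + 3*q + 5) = 2*q^5 - 2*q^4 + 3*q^3 + 3*q^2 - 11*q - 7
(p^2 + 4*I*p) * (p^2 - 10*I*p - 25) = p^4 - 6*I*p^3 + 15*p^2 - 100*I*p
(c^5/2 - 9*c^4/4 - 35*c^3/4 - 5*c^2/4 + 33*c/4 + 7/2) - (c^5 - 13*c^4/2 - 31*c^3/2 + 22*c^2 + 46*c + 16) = -c^5/2 + 17*c^4/4 + 27*c^3/4 - 93*c^2/4 - 151*c/4 - 25/2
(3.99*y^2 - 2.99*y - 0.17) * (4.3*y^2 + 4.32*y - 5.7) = 17.157*y^4 + 4.3798*y^3 - 36.3908*y^2 + 16.3086*y + 0.969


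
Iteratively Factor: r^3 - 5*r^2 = (r - 5)*(r^2) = r*(r - 5)*(r)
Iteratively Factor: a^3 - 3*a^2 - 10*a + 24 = (a - 4)*(a^2 + a - 6) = (a - 4)*(a + 3)*(a - 2)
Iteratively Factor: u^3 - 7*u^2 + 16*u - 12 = (u - 3)*(u^2 - 4*u + 4) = (u - 3)*(u - 2)*(u - 2)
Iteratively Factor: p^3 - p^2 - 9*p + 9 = (p - 3)*(p^2 + 2*p - 3) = (p - 3)*(p + 3)*(p - 1)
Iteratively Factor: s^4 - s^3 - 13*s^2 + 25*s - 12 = (s - 3)*(s^3 + 2*s^2 - 7*s + 4) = (s - 3)*(s - 1)*(s^2 + 3*s - 4) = (s - 3)*(s - 1)*(s + 4)*(s - 1)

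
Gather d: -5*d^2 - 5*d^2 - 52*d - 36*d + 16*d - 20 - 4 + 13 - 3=-10*d^2 - 72*d - 14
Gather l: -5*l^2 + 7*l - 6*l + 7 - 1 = -5*l^2 + l + 6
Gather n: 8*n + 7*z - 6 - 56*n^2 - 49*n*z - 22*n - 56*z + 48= -56*n^2 + n*(-49*z - 14) - 49*z + 42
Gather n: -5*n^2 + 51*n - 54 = -5*n^2 + 51*n - 54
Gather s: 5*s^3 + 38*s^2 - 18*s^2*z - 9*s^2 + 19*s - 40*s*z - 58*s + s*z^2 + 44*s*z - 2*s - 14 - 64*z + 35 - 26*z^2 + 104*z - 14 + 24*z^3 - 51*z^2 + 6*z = 5*s^3 + s^2*(29 - 18*z) + s*(z^2 + 4*z - 41) + 24*z^3 - 77*z^2 + 46*z + 7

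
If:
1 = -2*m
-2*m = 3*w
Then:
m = -1/2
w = 1/3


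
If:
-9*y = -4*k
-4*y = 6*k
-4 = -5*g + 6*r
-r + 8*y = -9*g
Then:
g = -4/49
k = 0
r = -36/49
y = 0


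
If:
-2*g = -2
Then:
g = 1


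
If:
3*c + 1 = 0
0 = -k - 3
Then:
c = -1/3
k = -3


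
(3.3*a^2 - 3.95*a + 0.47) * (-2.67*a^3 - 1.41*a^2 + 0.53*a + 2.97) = -8.811*a^5 + 5.8935*a^4 + 6.0636*a^3 + 7.0448*a^2 - 11.4824*a + 1.3959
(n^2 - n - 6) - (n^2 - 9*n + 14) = 8*n - 20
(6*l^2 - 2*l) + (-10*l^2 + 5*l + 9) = -4*l^2 + 3*l + 9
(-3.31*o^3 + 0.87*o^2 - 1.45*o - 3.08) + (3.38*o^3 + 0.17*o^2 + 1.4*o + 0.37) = 0.0699999999999998*o^3 + 1.04*o^2 - 0.05*o - 2.71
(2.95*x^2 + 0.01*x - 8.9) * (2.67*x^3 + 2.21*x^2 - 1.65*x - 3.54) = 7.8765*x^5 + 6.5462*x^4 - 28.6084*x^3 - 30.1285*x^2 + 14.6496*x + 31.506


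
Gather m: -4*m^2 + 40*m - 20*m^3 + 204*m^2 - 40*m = -20*m^3 + 200*m^2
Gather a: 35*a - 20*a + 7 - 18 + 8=15*a - 3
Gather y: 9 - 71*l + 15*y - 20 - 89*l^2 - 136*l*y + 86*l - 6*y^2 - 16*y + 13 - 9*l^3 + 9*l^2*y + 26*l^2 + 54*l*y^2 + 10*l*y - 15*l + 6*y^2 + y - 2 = -9*l^3 - 63*l^2 + 54*l*y^2 + y*(9*l^2 - 126*l)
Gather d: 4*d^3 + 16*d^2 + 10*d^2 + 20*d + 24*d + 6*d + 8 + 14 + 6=4*d^3 + 26*d^2 + 50*d + 28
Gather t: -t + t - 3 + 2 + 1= 0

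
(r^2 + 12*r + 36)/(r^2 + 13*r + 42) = (r + 6)/(r + 7)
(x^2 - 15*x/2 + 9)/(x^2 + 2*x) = (x^2 - 15*x/2 + 9)/(x*(x + 2))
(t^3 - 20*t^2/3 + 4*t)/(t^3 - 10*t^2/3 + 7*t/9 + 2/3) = 3*t*(t - 6)/(3*t^2 - 8*t - 3)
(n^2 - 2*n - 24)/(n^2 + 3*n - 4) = (n - 6)/(n - 1)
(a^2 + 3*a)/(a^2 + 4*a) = (a + 3)/(a + 4)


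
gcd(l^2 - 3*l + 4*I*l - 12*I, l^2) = 1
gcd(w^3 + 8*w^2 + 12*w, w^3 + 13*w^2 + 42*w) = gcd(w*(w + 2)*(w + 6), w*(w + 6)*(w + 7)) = w^2 + 6*w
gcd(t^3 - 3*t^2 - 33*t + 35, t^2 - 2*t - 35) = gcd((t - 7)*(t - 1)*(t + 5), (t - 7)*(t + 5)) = t^2 - 2*t - 35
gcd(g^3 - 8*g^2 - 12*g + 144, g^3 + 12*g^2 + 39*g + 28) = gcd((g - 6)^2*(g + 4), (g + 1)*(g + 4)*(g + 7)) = g + 4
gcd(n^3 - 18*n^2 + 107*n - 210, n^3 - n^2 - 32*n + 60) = n - 5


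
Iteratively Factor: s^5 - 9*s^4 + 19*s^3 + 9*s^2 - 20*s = (s)*(s^4 - 9*s^3 + 19*s^2 + 9*s - 20) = s*(s - 4)*(s^3 - 5*s^2 - s + 5) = s*(s - 4)*(s + 1)*(s^2 - 6*s + 5) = s*(s - 5)*(s - 4)*(s + 1)*(s - 1)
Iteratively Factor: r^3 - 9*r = (r - 3)*(r^2 + 3*r) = (r - 3)*(r + 3)*(r)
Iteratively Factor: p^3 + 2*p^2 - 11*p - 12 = (p + 1)*(p^2 + p - 12) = (p + 1)*(p + 4)*(p - 3)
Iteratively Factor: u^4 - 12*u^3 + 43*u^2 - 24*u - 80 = (u - 4)*(u^3 - 8*u^2 + 11*u + 20) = (u - 4)^2*(u^2 - 4*u - 5) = (u - 5)*(u - 4)^2*(u + 1)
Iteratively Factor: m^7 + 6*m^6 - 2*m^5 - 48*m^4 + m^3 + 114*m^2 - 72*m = (m)*(m^6 + 6*m^5 - 2*m^4 - 48*m^3 + m^2 + 114*m - 72) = m*(m - 1)*(m^5 + 7*m^4 + 5*m^3 - 43*m^2 - 42*m + 72) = m*(m - 1)^2*(m^4 + 8*m^3 + 13*m^2 - 30*m - 72) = m*(m - 1)^2*(m + 3)*(m^3 + 5*m^2 - 2*m - 24) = m*(m - 1)^2*(m + 3)^2*(m^2 + 2*m - 8) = m*(m - 2)*(m - 1)^2*(m + 3)^2*(m + 4)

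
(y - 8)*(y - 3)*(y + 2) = y^3 - 9*y^2 + 2*y + 48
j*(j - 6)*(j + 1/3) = j^3 - 17*j^2/3 - 2*j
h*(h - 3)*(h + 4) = h^3 + h^2 - 12*h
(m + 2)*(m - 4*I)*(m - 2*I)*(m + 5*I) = m^4 + 2*m^3 - I*m^3 + 22*m^2 - 2*I*m^2 + 44*m - 40*I*m - 80*I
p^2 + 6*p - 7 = (p - 1)*(p + 7)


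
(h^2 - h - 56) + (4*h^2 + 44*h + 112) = 5*h^2 + 43*h + 56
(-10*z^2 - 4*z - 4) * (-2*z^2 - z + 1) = 20*z^4 + 18*z^3 + 2*z^2 - 4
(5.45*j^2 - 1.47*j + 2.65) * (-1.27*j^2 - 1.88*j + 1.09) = -6.9215*j^4 - 8.3791*j^3 + 5.3386*j^2 - 6.5843*j + 2.8885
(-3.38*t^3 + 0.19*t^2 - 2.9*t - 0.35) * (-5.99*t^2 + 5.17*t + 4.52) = 20.2462*t^5 - 18.6127*t^4 + 3.0757*t^3 - 12.0377*t^2 - 14.9175*t - 1.582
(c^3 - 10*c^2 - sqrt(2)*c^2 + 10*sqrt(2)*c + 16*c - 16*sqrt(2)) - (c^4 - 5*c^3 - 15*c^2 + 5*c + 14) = -c^4 + 6*c^3 - sqrt(2)*c^2 + 5*c^2 + 11*c + 10*sqrt(2)*c - 16*sqrt(2) - 14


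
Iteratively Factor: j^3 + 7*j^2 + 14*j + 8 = (j + 2)*(j^2 + 5*j + 4) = (j + 1)*(j + 2)*(j + 4)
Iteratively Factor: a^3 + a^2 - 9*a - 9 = (a + 1)*(a^2 - 9) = (a + 1)*(a + 3)*(a - 3)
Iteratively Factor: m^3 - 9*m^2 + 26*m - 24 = (m - 2)*(m^2 - 7*m + 12) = (m - 4)*(m - 2)*(m - 3)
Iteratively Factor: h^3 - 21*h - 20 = (h + 4)*(h^2 - 4*h - 5) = (h - 5)*(h + 4)*(h + 1)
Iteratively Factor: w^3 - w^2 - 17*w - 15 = (w + 1)*(w^2 - 2*w - 15) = (w + 1)*(w + 3)*(w - 5)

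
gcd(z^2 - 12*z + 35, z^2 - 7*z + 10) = z - 5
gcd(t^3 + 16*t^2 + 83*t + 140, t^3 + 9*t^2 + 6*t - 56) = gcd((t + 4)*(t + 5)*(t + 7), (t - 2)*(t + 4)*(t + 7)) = t^2 + 11*t + 28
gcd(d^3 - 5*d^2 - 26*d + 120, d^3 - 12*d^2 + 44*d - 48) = d^2 - 10*d + 24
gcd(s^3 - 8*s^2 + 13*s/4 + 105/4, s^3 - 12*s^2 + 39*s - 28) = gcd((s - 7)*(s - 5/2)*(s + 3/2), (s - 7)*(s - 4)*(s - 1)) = s - 7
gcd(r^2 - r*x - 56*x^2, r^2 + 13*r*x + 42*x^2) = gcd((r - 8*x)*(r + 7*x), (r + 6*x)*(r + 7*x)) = r + 7*x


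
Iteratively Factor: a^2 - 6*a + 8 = (a - 2)*(a - 4)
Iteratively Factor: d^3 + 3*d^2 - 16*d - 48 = (d - 4)*(d^2 + 7*d + 12) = (d - 4)*(d + 4)*(d + 3)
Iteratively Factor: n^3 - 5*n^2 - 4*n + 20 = (n + 2)*(n^2 - 7*n + 10) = (n - 5)*(n + 2)*(n - 2)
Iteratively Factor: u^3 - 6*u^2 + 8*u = (u)*(u^2 - 6*u + 8) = u*(u - 4)*(u - 2)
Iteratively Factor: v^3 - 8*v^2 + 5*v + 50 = (v - 5)*(v^2 - 3*v - 10) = (v - 5)*(v + 2)*(v - 5)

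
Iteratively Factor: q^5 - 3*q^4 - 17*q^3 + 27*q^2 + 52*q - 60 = (q + 2)*(q^4 - 5*q^3 - 7*q^2 + 41*q - 30) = (q + 2)*(q + 3)*(q^3 - 8*q^2 + 17*q - 10) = (q - 2)*(q + 2)*(q + 3)*(q^2 - 6*q + 5) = (q - 5)*(q - 2)*(q + 2)*(q + 3)*(q - 1)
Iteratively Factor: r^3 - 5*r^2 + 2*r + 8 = (r + 1)*(r^2 - 6*r + 8) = (r - 4)*(r + 1)*(r - 2)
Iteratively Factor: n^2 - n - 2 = (n + 1)*(n - 2)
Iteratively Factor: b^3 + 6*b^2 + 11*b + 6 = (b + 3)*(b^2 + 3*b + 2) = (b + 1)*(b + 3)*(b + 2)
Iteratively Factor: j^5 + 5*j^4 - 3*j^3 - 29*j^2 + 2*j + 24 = (j + 1)*(j^4 + 4*j^3 - 7*j^2 - 22*j + 24) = (j + 1)*(j + 4)*(j^3 - 7*j + 6) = (j + 1)*(j + 3)*(j + 4)*(j^2 - 3*j + 2) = (j - 1)*(j + 1)*(j + 3)*(j + 4)*(j - 2)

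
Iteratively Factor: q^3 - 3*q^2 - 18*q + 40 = (q + 4)*(q^2 - 7*q + 10) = (q - 5)*(q + 4)*(q - 2)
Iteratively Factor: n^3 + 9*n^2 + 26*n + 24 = (n + 4)*(n^2 + 5*n + 6) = (n + 2)*(n + 4)*(n + 3)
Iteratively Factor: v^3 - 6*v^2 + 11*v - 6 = (v - 3)*(v^2 - 3*v + 2) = (v - 3)*(v - 1)*(v - 2)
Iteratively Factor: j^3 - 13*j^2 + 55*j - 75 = (j - 3)*(j^2 - 10*j + 25) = (j - 5)*(j - 3)*(j - 5)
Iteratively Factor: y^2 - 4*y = (y - 4)*(y)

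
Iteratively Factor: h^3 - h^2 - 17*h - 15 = (h - 5)*(h^2 + 4*h + 3) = (h - 5)*(h + 1)*(h + 3)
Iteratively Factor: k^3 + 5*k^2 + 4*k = (k)*(k^2 + 5*k + 4) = k*(k + 4)*(k + 1)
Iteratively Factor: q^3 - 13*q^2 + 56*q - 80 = (q - 5)*(q^2 - 8*q + 16) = (q - 5)*(q - 4)*(q - 4)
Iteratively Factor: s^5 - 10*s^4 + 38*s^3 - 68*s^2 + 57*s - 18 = (s - 1)*(s^4 - 9*s^3 + 29*s^2 - 39*s + 18) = (s - 1)^2*(s^3 - 8*s^2 + 21*s - 18) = (s - 3)*(s - 1)^2*(s^2 - 5*s + 6) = (s - 3)^2*(s - 1)^2*(s - 2)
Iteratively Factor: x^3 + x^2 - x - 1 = (x - 1)*(x^2 + 2*x + 1) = (x - 1)*(x + 1)*(x + 1)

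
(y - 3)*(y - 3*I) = y^2 - 3*y - 3*I*y + 9*I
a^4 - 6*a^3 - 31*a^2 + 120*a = a*(a - 8)*(a - 3)*(a + 5)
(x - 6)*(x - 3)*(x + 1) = x^3 - 8*x^2 + 9*x + 18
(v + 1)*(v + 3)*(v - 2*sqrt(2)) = v^3 - 2*sqrt(2)*v^2 + 4*v^2 - 8*sqrt(2)*v + 3*v - 6*sqrt(2)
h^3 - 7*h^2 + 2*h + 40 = (h - 5)*(h - 4)*(h + 2)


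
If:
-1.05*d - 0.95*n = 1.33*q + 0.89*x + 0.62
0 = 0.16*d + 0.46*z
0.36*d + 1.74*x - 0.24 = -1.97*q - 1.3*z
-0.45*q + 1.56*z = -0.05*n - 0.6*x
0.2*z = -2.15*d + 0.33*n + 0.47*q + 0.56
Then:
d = 0.12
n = -0.91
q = -0.02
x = 0.17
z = -0.04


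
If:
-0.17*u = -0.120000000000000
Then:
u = 0.71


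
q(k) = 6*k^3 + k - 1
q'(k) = 18*k^2 + 1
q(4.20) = 447.73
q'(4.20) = 318.52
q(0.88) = 3.97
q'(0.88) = 14.94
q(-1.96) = -48.14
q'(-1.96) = 70.15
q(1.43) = 17.98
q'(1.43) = 37.81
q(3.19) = 196.96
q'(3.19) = 184.17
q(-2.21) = -67.97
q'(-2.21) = 88.91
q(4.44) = 528.61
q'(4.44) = 355.84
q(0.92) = 4.59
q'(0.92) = 16.24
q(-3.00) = -166.00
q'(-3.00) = 163.00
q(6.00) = 1301.00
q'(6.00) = 649.00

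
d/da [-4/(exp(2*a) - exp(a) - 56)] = (8*exp(a) - 4)*exp(a)/(-exp(2*a) + exp(a) + 56)^2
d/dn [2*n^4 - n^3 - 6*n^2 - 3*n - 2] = 8*n^3 - 3*n^2 - 12*n - 3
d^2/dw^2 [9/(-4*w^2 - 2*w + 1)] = 72*(4*w^2 + 2*w - (4*w + 1)^2 - 1)/(4*w^2 + 2*w - 1)^3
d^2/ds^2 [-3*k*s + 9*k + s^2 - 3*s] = 2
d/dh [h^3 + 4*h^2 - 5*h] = 3*h^2 + 8*h - 5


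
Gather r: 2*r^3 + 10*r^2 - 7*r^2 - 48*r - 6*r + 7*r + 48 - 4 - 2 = 2*r^3 + 3*r^2 - 47*r + 42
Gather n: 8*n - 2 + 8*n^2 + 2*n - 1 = 8*n^2 + 10*n - 3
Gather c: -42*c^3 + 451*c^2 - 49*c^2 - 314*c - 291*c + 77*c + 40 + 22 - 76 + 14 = -42*c^3 + 402*c^2 - 528*c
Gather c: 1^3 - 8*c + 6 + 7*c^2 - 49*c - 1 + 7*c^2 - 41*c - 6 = 14*c^2 - 98*c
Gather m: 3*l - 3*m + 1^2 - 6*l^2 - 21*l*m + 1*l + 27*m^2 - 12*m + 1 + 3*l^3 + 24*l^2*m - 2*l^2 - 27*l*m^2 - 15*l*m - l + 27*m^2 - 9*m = 3*l^3 - 8*l^2 + 3*l + m^2*(54 - 27*l) + m*(24*l^2 - 36*l - 24) + 2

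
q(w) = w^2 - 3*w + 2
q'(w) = 2*w - 3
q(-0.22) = 2.71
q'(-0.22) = -3.44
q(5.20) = 13.44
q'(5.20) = 7.40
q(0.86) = 0.16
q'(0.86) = -1.28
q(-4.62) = 37.20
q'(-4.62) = -12.24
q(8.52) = 49.03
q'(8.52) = 14.04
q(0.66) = 0.46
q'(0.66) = -1.68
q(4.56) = 9.11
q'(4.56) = 6.12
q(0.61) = 0.54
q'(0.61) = -1.78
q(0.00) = 2.00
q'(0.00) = -3.00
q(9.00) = 56.00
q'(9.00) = 15.00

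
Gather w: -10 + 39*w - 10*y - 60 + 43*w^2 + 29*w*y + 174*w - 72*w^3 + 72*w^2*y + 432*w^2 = -72*w^3 + w^2*(72*y + 475) + w*(29*y + 213) - 10*y - 70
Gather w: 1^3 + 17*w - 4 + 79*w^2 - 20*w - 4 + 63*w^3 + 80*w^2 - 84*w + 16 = 63*w^3 + 159*w^2 - 87*w + 9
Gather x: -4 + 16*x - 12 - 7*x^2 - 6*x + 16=-7*x^2 + 10*x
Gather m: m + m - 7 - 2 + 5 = 2*m - 4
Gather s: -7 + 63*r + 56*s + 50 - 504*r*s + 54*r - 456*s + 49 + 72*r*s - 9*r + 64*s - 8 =108*r + s*(-432*r - 336) + 84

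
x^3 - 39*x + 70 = (x - 5)*(x - 2)*(x + 7)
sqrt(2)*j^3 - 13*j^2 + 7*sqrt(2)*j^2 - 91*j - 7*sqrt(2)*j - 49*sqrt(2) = (j + 7)*(j - 7*sqrt(2))*(sqrt(2)*j + 1)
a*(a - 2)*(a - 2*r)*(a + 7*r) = a^4 + 5*a^3*r - 2*a^3 - 14*a^2*r^2 - 10*a^2*r + 28*a*r^2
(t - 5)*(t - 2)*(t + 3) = t^3 - 4*t^2 - 11*t + 30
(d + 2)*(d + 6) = d^2 + 8*d + 12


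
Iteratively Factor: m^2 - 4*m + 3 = (m - 1)*(m - 3)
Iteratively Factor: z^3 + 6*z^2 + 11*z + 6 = (z + 3)*(z^2 + 3*z + 2) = (z + 2)*(z + 3)*(z + 1)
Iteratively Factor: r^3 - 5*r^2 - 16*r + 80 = (r - 5)*(r^2 - 16) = (r - 5)*(r + 4)*(r - 4)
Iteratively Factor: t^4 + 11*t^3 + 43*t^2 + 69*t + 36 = (t + 3)*(t^3 + 8*t^2 + 19*t + 12) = (t + 3)^2*(t^2 + 5*t + 4) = (t + 3)^2*(t + 4)*(t + 1)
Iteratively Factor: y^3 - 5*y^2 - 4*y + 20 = (y - 5)*(y^2 - 4) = (y - 5)*(y - 2)*(y + 2)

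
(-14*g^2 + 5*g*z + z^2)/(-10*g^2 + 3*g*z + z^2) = (7*g + z)/(5*g + z)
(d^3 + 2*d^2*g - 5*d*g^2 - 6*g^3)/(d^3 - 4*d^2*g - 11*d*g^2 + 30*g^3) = (d + g)/(d - 5*g)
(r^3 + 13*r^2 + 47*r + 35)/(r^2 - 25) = (r^2 + 8*r + 7)/(r - 5)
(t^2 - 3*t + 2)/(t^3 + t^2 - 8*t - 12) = (t^2 - 3*t + 2)/(t^3 + t^2 - 8*t - 12)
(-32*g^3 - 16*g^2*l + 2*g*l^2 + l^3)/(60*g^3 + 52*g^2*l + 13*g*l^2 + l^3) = (-16*g^2 + l^2)/(30*g^2 + 11*g*l + l^2)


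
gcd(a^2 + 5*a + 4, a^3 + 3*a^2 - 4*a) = a + 4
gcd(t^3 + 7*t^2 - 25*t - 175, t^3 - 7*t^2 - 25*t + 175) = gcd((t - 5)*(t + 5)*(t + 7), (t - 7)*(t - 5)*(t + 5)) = t^2 - 25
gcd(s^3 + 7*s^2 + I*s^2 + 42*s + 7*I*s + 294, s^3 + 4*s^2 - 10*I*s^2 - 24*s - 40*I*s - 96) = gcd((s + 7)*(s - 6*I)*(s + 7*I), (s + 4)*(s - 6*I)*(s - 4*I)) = s - 6*I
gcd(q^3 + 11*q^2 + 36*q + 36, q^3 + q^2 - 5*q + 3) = q + 3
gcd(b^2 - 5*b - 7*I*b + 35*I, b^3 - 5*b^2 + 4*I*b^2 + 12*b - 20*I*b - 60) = b - 5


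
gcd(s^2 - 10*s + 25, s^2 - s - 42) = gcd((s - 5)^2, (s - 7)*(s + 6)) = 1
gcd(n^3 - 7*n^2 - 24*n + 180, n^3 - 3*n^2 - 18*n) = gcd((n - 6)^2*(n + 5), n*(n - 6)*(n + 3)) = n - 6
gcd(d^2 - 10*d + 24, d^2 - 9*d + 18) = d - 6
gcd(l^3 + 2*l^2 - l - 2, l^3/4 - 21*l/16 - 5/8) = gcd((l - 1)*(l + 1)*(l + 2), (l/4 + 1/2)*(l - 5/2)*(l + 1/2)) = l + 2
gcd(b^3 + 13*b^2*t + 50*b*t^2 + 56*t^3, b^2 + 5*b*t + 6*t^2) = b + 2*t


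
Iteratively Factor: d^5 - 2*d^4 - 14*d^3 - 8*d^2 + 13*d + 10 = (d - 5)*(d^4 + 3*d^3 + d^2 - 3*d - 2) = (d - 5)*(d + 1)*(d^3 + 2*d^2 - d - 2) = (d - 5)*(d + 1)^2*(d^2 + d - 2) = (d - 5)*(d - 1)*(d + 1)^2*(d + 2)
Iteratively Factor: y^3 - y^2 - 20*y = (y - 5)*(y^2 + 4*y) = y*(y - 5)*(y + 4)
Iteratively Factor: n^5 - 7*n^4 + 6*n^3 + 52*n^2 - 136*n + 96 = (n - 2)*(n^4 - 5*n^3 - 4*n^2 + 44*n - 48) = (n - 2)^2*(n^3 - 3*n^2 - 10*n + 24) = (n - 2)^3*(n^2 - n - 12) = (n - 2)^3*(n + 3)*(n - 4)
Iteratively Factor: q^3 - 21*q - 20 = (q + 1)*(q^2 - q - 20) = (q + 1)*(q + 4)*(q - 5)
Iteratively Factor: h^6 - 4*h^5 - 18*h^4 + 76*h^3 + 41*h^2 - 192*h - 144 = (h + 1)*(h^5 - 5*h^4 - 13*h^3 + 89*h^2 - 48*h - 144) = (h + 1)*(h + 4)*(h^4 - 9*h^3 + 23*h^2 - 3*h - 36) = (h + 1)^2*(h + 4)*(h^3 - 10*h^2 + 33*h - 36) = (h - 3)*(h + 1)^2*(h + 4)*(h^2 - 7*h + 12) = (h - 3)^2*(h + 1)^2*(h + 4)*(h - 4)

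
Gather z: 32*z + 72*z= 104*z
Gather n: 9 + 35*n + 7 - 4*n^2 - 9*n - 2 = -4*n^2 + 26*n + 14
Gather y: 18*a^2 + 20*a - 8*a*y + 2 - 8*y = 18*a^2 + 20*a + y*(-8*a - 8) + 2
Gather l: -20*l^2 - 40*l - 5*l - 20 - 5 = -20*l^2 - 45*l - 25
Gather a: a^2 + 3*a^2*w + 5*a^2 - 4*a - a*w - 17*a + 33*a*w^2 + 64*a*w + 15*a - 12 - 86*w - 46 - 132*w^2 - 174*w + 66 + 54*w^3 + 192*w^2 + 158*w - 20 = a^2*(3*w + 6) + a*(33*w^2 + 63*w - 6) + 54*w^3 + 60*w^2 - 102*w - 12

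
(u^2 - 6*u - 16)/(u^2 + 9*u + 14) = (u - 8)/(u + 7)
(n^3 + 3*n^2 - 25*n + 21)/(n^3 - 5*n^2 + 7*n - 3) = (n + 7)/(n - 1)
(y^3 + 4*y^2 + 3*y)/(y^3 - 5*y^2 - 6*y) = (y + 3)/(y - 6)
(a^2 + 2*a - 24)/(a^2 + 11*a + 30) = (a - 4)/(a + 5)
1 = 1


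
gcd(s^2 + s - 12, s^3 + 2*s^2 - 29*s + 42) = s - 3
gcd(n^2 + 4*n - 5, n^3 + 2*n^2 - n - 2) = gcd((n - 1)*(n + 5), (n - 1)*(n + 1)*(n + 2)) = n - 1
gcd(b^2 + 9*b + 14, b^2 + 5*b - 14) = b + 7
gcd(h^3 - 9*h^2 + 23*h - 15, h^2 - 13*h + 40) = h - 5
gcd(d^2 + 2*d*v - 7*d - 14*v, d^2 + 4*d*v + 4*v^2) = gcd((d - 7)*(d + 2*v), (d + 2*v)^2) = d + 2*v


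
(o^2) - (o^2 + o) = -o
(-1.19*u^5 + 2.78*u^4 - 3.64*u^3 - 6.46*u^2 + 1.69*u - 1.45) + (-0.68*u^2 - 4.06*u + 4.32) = -1.19*u^5 + 2.78*u^4 - 3.64*u^3 - 7.14*u^2 - 2.37*u + 2.87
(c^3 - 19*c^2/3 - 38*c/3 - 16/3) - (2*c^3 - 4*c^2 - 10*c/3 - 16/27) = -c^3 - 7*c^2/3 - 28*c/3 - 128/27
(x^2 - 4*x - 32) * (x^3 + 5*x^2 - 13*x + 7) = x^5 + x^4 - 65*x^3 - 101*x^2 + 388*x - 224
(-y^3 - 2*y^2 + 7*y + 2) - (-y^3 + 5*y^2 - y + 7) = -7*y^2 + 8*y - 5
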